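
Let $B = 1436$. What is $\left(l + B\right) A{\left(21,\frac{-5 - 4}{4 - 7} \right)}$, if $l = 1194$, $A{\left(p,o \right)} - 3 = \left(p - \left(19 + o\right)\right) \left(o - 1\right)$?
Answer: $2630$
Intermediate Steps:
$A{\left(p,o \right)} = 3 + \left(-1 + o\right) \left(-19 + p - o\right)$ ($A{\left(p,o \right)} = 3 + \left(p - \left(19 + o\right)\right) \left(o - 1\right) = 3 + \left(-19 + p - o\right) \left(-1 + o\right) = 3 + \left(-1 + o\right) \left(-19 + p - o\right)$)
$\left(l + B\right) A{\left(21,\frac{-5 - 4}{4 - 7} \right)} = \left(1194 + 1436\right) \left(22 - 21 - \left(\frac{-5 - 4}{4 - 7}\right)^{2} - 18 \frac{-5 - 4}{4 - 7} + \frac{-5 - 4}{4 - 7} \cdot 21\right) = 2630 \left(22 - 21 - \left(- \frac{9}{-3}\right)^{2} - 18 \left(- \frac{9}{-3}\right) + - \frac{9}{-3} \cdot 21\right) = 2630 \left(22 - 21 - \left(\left(-9\right) \left(- \frac{1}{3}\right)\right)^{2} - 18 \left(\left(-9\right) \left(- \frac{1}{3}\right)\right) + \left(-9\right) \left(- \frac{1}{3}\right) 21\right) = 2630 \left(22 - 21 - 3^{2} - 54 + 3 \cdot 21\right) = 2630 \left(22 - 21 - 9 - 54 + 63\right) = 2630 \cdot 1 = 2630$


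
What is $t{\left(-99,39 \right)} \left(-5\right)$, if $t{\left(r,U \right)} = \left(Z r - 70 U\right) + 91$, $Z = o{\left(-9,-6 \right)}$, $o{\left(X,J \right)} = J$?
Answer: $10225$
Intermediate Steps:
$Z = -6$
$t{\left(r,U \right)} = 91 - 70 U - 6 r$ ($t{\left(r,U \right)} = \left(- 6 r - 70 U\right) + 91 = \left(- 70 U - 6 r\right) + 91 = 91 - 70 U - 6 r$)
$t{\left(-99,39 \right)} \left(-5\right) = \left(91 - 2730 - -594\right) \left(-5\right) = \left(91 - 2730 + 594\right) \left(-5\right) = \left(-2045\right) \left(-5\right) = 10225$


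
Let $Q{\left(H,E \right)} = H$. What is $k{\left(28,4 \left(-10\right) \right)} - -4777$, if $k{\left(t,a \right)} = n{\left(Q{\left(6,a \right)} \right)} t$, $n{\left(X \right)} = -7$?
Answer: $4581$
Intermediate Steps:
$k{\left(t,a \right)} = - 7 t$
$k{\left(28,4 \left(-10\right) \right)} - -4777 = \left(-7\right) 28 - -4777 = -196 + 4777 = 4581$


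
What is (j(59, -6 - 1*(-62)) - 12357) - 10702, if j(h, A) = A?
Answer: -23003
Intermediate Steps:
(j(59, -6 - 1*(-62)) - 12357) - 10702 = ((-6 - 1*(-62)) - 12357) - 10702 = ((-6 + 62) - 12357) - 10702 = (56 - 12357) - 10702 = -12301 - 10702 = -23003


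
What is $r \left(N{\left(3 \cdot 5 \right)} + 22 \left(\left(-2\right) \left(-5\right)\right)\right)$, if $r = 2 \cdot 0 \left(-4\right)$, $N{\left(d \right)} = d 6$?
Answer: $0$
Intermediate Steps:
$N{\left(d \right)} = 6 d$
$r = 0$ ($r = 0 \left(-4\right) = 0$)
$r \left(N{\left(3 \cdot 5 \right)} + 22 \left(\left(-2\right) \left(-5\right)\right)\right) = 0 \left(6 \cdot 3 \cdot 5 + 22 \left(\left(-2\right) \left(-5\right)\right)\right) = 0 \left(6 \cdot 15 + 22 \cdot 10\right) = 0 \left(90 + 220\right) = 0 \cdot 310 = 0$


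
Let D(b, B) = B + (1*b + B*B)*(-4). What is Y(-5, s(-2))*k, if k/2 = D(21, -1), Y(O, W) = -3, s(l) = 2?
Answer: 534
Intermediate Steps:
D(b, B) = B - 4*b - 4*B² (D(b, B) = B + (b + B²)*(-4) = B + (-4*b - 4*B²) = B - 4*b - 4*B²)
k = -178 (k = 2*(-1 - 4*21 - 4*(-1)²) = 2*(-1 - 84 - 4*1) = 2*(-1 - 84 - 4) = 2*(-89) = -178)
Y(-5, s(-2))*k = -3*(-178) = 534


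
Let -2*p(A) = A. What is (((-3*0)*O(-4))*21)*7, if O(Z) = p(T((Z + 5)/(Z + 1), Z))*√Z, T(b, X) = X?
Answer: 0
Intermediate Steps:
p(A) = -A/2
O(Z) = -Z^(3/2)/2 (O(Z) = (-Z/2)*√Z = -Z^(3/2)/2)
(((-3*0)*O(-4))*21)*7 = (((-3*0)*(-(-4)*I))*21)*7 = ((0*(-(-4)*I))*21)*7 = ((0*(4*I))*21)*7 = (0*21)*7 = 0*7 = 0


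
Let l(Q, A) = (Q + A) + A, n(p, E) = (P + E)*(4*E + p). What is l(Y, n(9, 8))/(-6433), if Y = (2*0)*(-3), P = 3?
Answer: -902/6433 ≈ -0.14021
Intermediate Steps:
n(p, E) = (3 + E)*(p + 4*E) (n(p, E) = (3 + E)*(4*E + p) = (3 + E)*(p + 4*E))
Y = 0 (Y = 0*(-3) = 0)
l(Q, A) = Q + 2*A (l(Q, A) = (A + Q) + A = Q + 2*A)
l(Y, n(9, 8))/(-6433) = (0 + 2*(3*9 + 4*8² + 12*8 + 8*9))/(-6433) = (0 + 2*(27 + 4*64 + 96 + 72))*(-1/6433) = (0 + 2*(27 + 256 + 96 + 72))*(-1/6433) = (0 + 2*451)*(-1/6433) = (0 + 902)*(-1/6433) = 902*(-1/6433) = -902/6433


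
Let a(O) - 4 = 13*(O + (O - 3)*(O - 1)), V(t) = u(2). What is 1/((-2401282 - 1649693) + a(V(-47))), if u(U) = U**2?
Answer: -1/4050880 ≈ -2.4686e-7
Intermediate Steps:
V(t) = 4 (V(t) = 2**2 = 4)
a(O) = 4 + 13*O + 13*(-1 + O)*(-3 + O) (a(O) = 4 + 13*(O + (O - 3)*(O - 1)) = 4 + 13*(O + (-3 + O)*(-1 + O)) = 4 + 13*(O + (-1 + O)*(-3 + O)) = 4 + (13*O + 13*(-1 + O)*(-3 + O)) = 4 + 13*O + 13*(-1 + O)*(-3 + O))
1/((-2401282 - 1649693) + a(V(-47))) = 1/((-2401282 - 1649693) + (43 - 39*4 + 13*4**2)) = 1/(-4050975 + (43 - 156 + 13*16)) = 1/(-4050975 + (43 - 156 + 208)) = 1/(-4050975 + 95) = 1/(-4050880) = -1/4050880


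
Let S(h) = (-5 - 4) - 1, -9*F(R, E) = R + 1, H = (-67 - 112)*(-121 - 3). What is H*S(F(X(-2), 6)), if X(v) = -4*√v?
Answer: -221960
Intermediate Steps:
H = 22196 (H = -179*(-124) = 22196)
F(R, E) = -⅑ - R/9 (F(R, E) = -(R + 1)/9 = -(1 + R)/9 = -⅑ - R/9)
S(h) = -10 (S(h) = -9 - 1 = -10)
H*S(F(X(-2), 6)) = 22196*(-10) = -221960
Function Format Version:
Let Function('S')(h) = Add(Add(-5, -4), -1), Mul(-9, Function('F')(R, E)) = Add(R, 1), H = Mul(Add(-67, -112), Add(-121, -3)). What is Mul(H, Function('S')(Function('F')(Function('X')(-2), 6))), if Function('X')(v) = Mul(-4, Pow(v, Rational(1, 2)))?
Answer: -221960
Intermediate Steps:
H = 22196 (H = Mul(-179, -124) = 22196)
Function('F')(R, E) = Add(Rational(-1, 9), Mul(Rational(-1, 9), R)) (Function('F')(R, E) = Mul(Rational(-1, 9), Add(R, 1)) = Mul(Rational(-1, 9), Add(1, R)) = Add(Rational(-1, 9), Mul(Rational(-1, 9), R)))
Function('S')(h) = -10 (Function('S')(h) = Add(-9, -1) = -10)
Mul(H, Function('S')(Function('F')(Function('X')(-2), 6))) = Mul(22196, -10) = -221960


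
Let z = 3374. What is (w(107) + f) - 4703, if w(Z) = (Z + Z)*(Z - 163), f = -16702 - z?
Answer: -36763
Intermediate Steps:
f = -20076 (f = -16702 - 1*3374 = -16702 - 3374 = -20076)
w(Z) = 2*Z*(-163 + Z) (w(Z) = (2*Z)*(-163 + Z) = 2*Z*(-163 + Z))
(w(107) + f) - 4703 = (2*107*(-163 + 107) - 20076) - 4703 = (2*107*(-56) - 20076) - 4703 = (-11984 - 20076) - 4703 = -32060 - 4703 = -36763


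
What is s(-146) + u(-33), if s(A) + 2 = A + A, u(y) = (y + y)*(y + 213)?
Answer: -12174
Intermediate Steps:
u(y) = 2*y*(213 + y) (u(y) = (2*y)*(213 + y) = 2*y*(213 + y))
s(A) = -2 + 2*A (s(A) = -2 + (A + A) = -2 + 2*A)
s(-146) + u(-33) = (-2 + 2*(-146)) + 2*(-33)*(213 - 33) = (-2 - 292) + 2*(-33)*180 = -294 - 11880 = -12174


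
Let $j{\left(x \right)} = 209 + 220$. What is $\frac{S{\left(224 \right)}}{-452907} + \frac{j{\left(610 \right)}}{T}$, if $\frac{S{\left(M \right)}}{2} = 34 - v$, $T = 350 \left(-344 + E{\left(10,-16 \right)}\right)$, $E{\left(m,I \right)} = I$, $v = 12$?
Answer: $- \frac{3172081}{905814000} \approx -0.0035019$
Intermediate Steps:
$j{\left(x \right)} = 429$
$T = -126000$ ($T = 350 \left(-344 - 16\right) = 350 \left(-360\right) = -126000$)
$S{\left(M \right)} = 44$ ($S{\left(M \right)} = 2 \left(34 - 12\right) = 2 \cdot 22 = 44$)
$\frac{S{\left(224 \right)}}{-452907} + \frac{j{\left(610 \right)}}{T} = \frac{44}{-452907} + \frac{429}{-126000} = 44 \left(- \frac{1}{452907}\right) + 429 \left(- \frac{1}{126000}\right) = - \frac{44}{452907} - \frac{143}{42000} = - \frac{3172081}{905814000}$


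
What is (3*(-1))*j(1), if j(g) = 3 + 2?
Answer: -15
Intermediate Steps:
j(g) = 5
(3*(-1))*j(1) = (3*(-1))*5 = -3*5 = -15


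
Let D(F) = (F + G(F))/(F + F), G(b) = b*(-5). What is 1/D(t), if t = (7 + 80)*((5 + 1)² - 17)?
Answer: -½ ≈ -0.50000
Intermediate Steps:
G(b) = -5*b
t = 1653 (t = 87*(6² - 17) = 87*(36 - 17) = 87*19 = 1653)
D(F) = -2 (D(F) = (F - 5*F)/(F + F) = (-4*F)/((2*F)) = (-4*F)*(1/(2*F)) = -2)
1/D(t) = 1/(-2) = -½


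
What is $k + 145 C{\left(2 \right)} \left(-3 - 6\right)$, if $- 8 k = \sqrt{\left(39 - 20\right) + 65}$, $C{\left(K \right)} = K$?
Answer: $-2610 - \frac{\sqrt{21}}{4} \approx -2611.1$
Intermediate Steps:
$k = - \frac{\sqrt{21}}{4}$ ($k = - \frac{\sqrt{\left(39 - 20\right) + 65}}{8} = - \frac{\sqrt{19 + 65}}{8} = - \frac{\sqrt{84}}{8} = - \frac{2 \sqrt{21}}{8} = - \frac{\sqrt{21}}{4} \approx -1.1456$)
$k + 145 C{\left(2 \right)} \left(-3 - 6\right) = - \frac{\sqrt{21}}{4} + 145 \cdot 2 \left(-3 - 6\right) = - \frac{\sqrt{21}}{4} + 145 \cdot 2 \left(-9\right) = - \frac{\sqrt{21}}{4} + 145 \left(-18\right) = - \frac{\sqrt{21}}{4} - 2610 = -2610 - \frac{\sqrt{21}}{4}$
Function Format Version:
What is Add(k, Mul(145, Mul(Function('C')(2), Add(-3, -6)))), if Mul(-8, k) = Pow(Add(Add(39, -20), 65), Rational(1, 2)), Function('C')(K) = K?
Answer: Add(-2610, Mul(Rational(-1, 4), Pow(21, Rational(1, 2)))) ≈ -2611.1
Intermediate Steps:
k = Mul(Rational(-1, 4), Pow(21, Rational(1, 2))) (k = Mul(Rational(-1, 8), Pow(Add(Add(39, -20), 65), Rational(1, 2))) = Mul(Rational(-1, 8), Pow(Add(19, 65), Rational(1, 2))) = Mul(Rational(-1, 8), Pow(84, Rational(1, 2))) = Mul(Rational(-1, 8), Mul(2, Pow(21, Rational(1, 2)))) = Mul(Rational(-1, 4), Pow(21, Rational(1, 2))) ≈ -1.1456)
Add(k, Mul(145, Mul(Function('C')(2), Add(-3, -6)))) = Add(Mul(Rational(-1, 4), Pow(21, Rational(1, 2))), Mul(145, Mul(2, Add(-3, -6)))) = Add(Mul(Rational(-1, 4), Pow(21, Rational(1, 2))), Mul(145, Mul(2, -9))) = Add(Mul(Rational(-1, 4), Pow(21, Rational(1, 2))), Mul(145, -18)) = Add(Mul(Rational(-1, 4), Pow(21, Rational(1, 2))), -2610) = Add(-2610, Mul(Rational(-1, 4), Pow(21, Rational(1, 2))))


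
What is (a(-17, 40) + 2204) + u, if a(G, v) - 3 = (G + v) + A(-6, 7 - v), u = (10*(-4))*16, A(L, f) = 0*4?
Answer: 1590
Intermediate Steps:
A(L, f) = 0
u = -640 (u = -40*16 = -640)
a(G, v) = 3 + G + v (a(G, v) = 3 + ((G + v) + 0) = 3 + (G + v) = 3 + G + v)
(a(-17, 40) + 2204) + u = ((3 - 17 + 40) + 2204) - 640 = (26 + 2204) - 640 = 2230 - 640 = 1590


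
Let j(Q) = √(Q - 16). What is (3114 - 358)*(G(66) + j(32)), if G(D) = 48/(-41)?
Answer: 319696/41 ≈ 7797.5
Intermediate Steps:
j(Q) = √(-16 + Q)
G(D) = -48/41 (G(D) = 48*(-1/41) = -48/41)
(3114 - 358)*(G(66) + j(32)) = (3114 - 358)*(-48/41 + √(-16 + 32)) = 2756*(-48/41 + √16) = 2756*(-48/41 + 4) = 2756*(116/41) = 319696/41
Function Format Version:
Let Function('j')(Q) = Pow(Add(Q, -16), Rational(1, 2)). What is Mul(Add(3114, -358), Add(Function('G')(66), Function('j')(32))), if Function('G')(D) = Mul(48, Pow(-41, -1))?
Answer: Rational(319696, 41) ≈ 7797.5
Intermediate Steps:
Function('j')(Q) = Pow(Add(-16, Q), Rational(1, 2))
Function('G')(D) = Rational(-48, 41) (Function('G')(D) = Mul(48, Rational(-1, 41)) = Rational(-48, 41))
Mul(Add(3114, -358), Add(Function('G')(66), Function('j')(32))) = Mul(Add(3114, -358), Add(Rational(-48, 41), Pow(Add(-16, 32), Rational(1, 2)))) = Mul(2756, Add(Rational(-48, 41), Pow(16, Rational(1, 2)))) = Mul(2756, Add(Rational(-48, 41), 4)) = Mul(2756, Rational(116, 41)) = Rational(319696, 41)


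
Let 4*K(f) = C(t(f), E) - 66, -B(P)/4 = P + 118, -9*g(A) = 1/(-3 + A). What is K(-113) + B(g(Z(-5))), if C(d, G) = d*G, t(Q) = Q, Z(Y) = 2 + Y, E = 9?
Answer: -80225/108 ≈ -742.82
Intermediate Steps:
g(A) = -1/(9*(-3 + A))
B(P) = -472 - 4*P (B(P) = -4*(P + 118) = -4*(118 + P) = -472 - 4*P)
C(d, G) = G*d
K(f) = -33/2 + 9*f/4 (K(f) = (9*f - 66)/4 = (-66 + 9*f)/4 = -33/2 + 9*f/4)
K(-113) + B(g(Z(-5))) = (-33/2 + (9/4)*(-113)) + (-472 - (-4)/(-27 + 9*(2 - 5))) = (-33/2 - 1017/4) + (-472 - (-4)/(-27 + 9*(-3))) = -1083/4 + (-472 - (-4)/(-27 - 27)) = -1083/4 + (-472 - (-4)/(-54)) = -1083/4 + (-472 - (-4)*(-1)/54) = -1083/4 + (-472 - 4*1/54) = -1083/4 + (-472 - 2/27) = -1083/4 - 12746/27 = -80225/108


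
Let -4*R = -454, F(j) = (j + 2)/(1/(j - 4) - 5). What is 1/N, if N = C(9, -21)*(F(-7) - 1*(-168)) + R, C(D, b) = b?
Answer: -8/27481 ≈ -0.00029111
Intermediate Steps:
F(j) = (2 + j)/(-5 + 1/(-4 + j)) (F(j) = (2 + j)/(1/(-4 + j) - 5) = (2 + j)/(-5 + 1/(-4 + j)))
R = 227/2 (R = -1/4*(-454) = 227/2 ≈ 113.50)
N = -27481/8 (N = -21*((8 - 1*(-7)**2 + 2*(-7))/(-21 + 5*(-7)) - 1*(-168)) + 227/2 = -21*((8 - 1*49 - 14)/(-21 - 35) + 168) + 227/2 = -21*((8 - 49 - 14)/(-56) + 168) + 227/2 = -21*(-1/56*(-55) + 168) + 227/2 = -21*(55/56 + 168) + 227/2 = -21*9463/56 + 227/2 = -28389/8 + 227/2 = -27481/8 ≈ -3435.1)
1/N = 1/(-27481/8) = -8/27481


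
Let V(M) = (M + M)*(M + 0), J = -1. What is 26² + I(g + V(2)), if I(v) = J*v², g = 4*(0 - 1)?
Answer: 660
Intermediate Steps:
g = -4 (g = 4*(-1) = -4)
V(M) = 2*M² (V(M) = (2*M)*M = 2*M²)
I(v) = -v²
26² + I(g + V(2)) = 26² - (-4 + 2*2²)² = 676 - (-4 + 2*4)² = 676 - (-4 + 8)² = 676 - 1*4² = 676 - 1*16 = 676 - 16 = 660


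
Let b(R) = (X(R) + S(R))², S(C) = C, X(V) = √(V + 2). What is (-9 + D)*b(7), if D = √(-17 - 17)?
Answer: -900 + 100*I*√34 ≈ -900.0 + 583.09*I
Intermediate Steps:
X(V) = √(2 + V)
b(R) = (R + √(2 + R))² (b(R) = (√(2 + R) + R)² = (R + √(2 + R))²)
D = I*√34 (D = √(-34) = I*√34 ≈ 5.8309*I)
(-9 + D)*b(7) = (-9 + I*√34)*(7 + √(2 + 7))² = (-9 + I*√34)*(7 + √9)² = (-9 + I*√34)*(7 + 3)² = (-9 + I*√34)*10² = (-9 + I*√34)*100 = -900 + 100*I*√34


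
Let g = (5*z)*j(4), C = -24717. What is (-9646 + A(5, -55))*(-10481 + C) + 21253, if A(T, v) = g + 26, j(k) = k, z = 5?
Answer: 335106213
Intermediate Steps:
g = 100 (g = (5*5)*4 = 25*4 = 100)
A(T, v) = 126 (A(T, v) = 100 + 26 = 126)
(-9646 + A(5, -55))*(-10481 + C) + 21253 = (-9646 + 126)*(-10481 - 24717) + 21253 = -9520*(-35198) + 21253 = 335084960 + 21253 = 335106213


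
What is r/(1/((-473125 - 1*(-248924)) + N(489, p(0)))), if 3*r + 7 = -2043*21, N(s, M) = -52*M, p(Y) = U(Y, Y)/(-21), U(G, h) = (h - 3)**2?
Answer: 9619508630/3 ≈ 3.2065e+9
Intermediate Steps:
U(G, h) = (-3 + h)**2
p(Y) = -(-3 + Y)**2/21 (p(Y) = (-3 + Y)**2/(-21) = (-3 + Y)**2*(-1/21) = -(-3 + Y)**2/21)
r = -42910/3 (r = -7/3 + (-2043*21)/3 = -7/3 + (1/3)*(-42903) = -7/3 - 14301 = -42910/3 ≈ -14303.)
r/(1/((-473125 - 1*(-248924)) + N(489, p(0)))) = -(-20301793750/3 + 10681328840/3 + 318760*(-3 + 0)**2/9) = -42910/(3*(1/((-473125 + 248924) - (-52)*(-3)**2/21))) = -42910/(3*(1/(-224201 - (-52)*9/21))) = -42910/(3*(1/(-224201 - 52*(-3/7)))) = -42910/(3*(1/(-224201 + 156/7))) = -42910/(3*(1/(-1569251/7))) = -42910/(3*(-7/1569251)) = -42910/3*(-1569251/7) = 9619508630/3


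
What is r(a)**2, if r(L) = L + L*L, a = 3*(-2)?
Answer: 900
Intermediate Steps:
a = -6
r(L) = L + L**2
r(a)**2 = (-6*(1 - 6))**2 = (-6*(-5))**2 = 30**2 = 900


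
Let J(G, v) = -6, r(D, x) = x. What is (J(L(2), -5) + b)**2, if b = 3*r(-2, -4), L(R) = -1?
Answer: 324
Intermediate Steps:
b = -12 (b = 3*(-4) = -12)
(J(L(2), -5) + b)**2 = (-6 - 12)**2 = (-18)**2 = 324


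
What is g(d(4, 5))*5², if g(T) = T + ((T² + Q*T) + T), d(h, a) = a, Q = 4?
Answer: 1375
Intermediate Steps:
g(T) = T² + 6*T (g(T) = T + ((T² + 4*T) + T) = T + (T² + 5*T) = T² + 6*T)
g(d(4, 5))*5² = (5*(6 + 5))*5² = (5*11)*25 = 55*25 = 1375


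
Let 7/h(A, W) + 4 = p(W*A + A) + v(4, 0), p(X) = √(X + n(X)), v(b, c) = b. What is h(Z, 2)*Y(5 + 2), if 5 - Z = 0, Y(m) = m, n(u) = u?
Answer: 49*√30/30 ≈ 8.9461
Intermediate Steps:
Z = 5 (Z = 5 - 1*0 = 5 + 0 = 5)
p(X) = √2*√X (p(X) = √(X + X) = √(2*X) = √2*√X)
h(A, W) = 7*√2/(2*√(A + A*W)) (h(A, W) = 7/(-4 + (√2*√(W*A + A) + 4)) = 7/(-4 + (√2*√(A*W + A) + 4)) = 7/(-4 + (√2*√(A + A*W) + 4)) = 7/(-4 + (4 + √2*√(A + A*W))) = 7/((√2*√(A + A*W))) = 7*(√2/(2*√(A + A*W))) = 7*√2/(2*√(A + A*W)))
h(Z, 2)*Y(5 + 2) = (7*√2/(2*√(5*(1 + 2))))*(5 + 2) = (7*√2/(2*√(5*3)))*7 = (7*√2/(2*√15))*7 = (7*√2*(√15/15)/2)*7 = (7*√30/30)*7 = 49*√30/30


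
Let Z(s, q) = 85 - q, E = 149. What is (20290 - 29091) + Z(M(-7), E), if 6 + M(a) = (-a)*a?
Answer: -8865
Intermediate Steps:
M(a) = -6 - a² (M(a) = -6 + (-a)*a = -6 - a²)
(20290 - 29091) + Z(M(-7), E) = (20290 - 29091) + (85 - 1*149) = -8801 + (85 - 149) = -8801 - 64 = -8865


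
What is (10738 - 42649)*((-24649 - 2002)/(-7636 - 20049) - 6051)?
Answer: 5344942007724/27685 ≈ 1.9306e+8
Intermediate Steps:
(10738 - 42649)*((-24649 - 2002)/(-7636 - 20049) - 6051) = -31911*(-26651/(-27685) - 6051) = -31911*(-26651*(-1/27685) - 6051) = -31911*(26651/27685 - 6051) = -31911*(-167495284/27685) = 5344942007724/27685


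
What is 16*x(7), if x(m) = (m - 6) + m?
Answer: 128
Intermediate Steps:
x(m) = -6 + 2*m (x(m) = (-6 + m) + m = -6 + 2*m)
16*x(7) = 16*(-6 + 2*7) = 16*(-6 + 14) = 16*8 = 128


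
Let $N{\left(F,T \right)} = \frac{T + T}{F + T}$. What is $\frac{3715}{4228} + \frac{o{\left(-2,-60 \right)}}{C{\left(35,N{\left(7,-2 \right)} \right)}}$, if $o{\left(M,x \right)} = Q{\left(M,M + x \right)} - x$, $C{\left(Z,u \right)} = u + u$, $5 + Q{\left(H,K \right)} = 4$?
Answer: $- \frac{304385}{8456} \approx -35.996$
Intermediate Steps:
$Q{\left(H,K \right)} = -1$ ($Q{\left(H,K \right)} = -5 + 4 = -1$)
$N{\left(F,T \right)} = \frac{2 T}{F + T}$
$C{\left(Z,u \right)} = 2 u$
$o{\left(M,x \right)} = -1 - x$
$\frac{3715}{4228} + \frac{o{\left(-2,-60 \right)}}{C{\left(35,N{\left(7,-2 \right)} \right)}} = \frac{3715}{4228} + \frac{-1 - -60}{2 \cdot 2 \left(-2\right) \frac{1}{7 - 2}} = 3715 \cdot \frac{1}{4228} + \frac{-1 + 60}{2 \cdot 2 \left(-2\right) \frac{1}{5}} = \frac{3715}{4228} + \frac{59}{2 \cdot 2 \left(-2\right) \frac{1}{5}} = \frac{3715}{4228} + \frac{59}{2 \left(- \frac{4}{5}\right)} = \frac{3715}{4228} + \frac{59}{- \frac{8}{5}} = \frac{3715}{4228} + 59 \left(- \frac{5}{8}\right) = \frac{3715}{4228} - \frac{295}{8} = - \frac{304385}{8456}$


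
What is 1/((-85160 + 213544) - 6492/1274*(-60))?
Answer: 637/81975368 ≈ 7.7706e-6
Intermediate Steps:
1/((-85160 + 213544) - 6492/1274*(-60)) = 1/(128384 - 6492*1/1274*(-60)) = 1/(128384 - 3246/637*(-60)) = 1/(128384 + 194760/637) = 1/(81975368/637) = 637/81975368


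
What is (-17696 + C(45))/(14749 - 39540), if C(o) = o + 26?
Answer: 17625/24791 ≈ 0.71094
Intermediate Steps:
C(o) = 26 + o
(-17696 + C(45))/(14749 - 39540) = (-17696 + (26 + 45))/(14749 - 39540) = (-17696 + 71)/(-24791) = -17625*(-1/24791) = 17625/24791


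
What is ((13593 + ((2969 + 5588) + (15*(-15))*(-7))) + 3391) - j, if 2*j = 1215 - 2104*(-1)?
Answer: 50913/2 ≈ 25457.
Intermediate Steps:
j = 3319/2 (j = (1215 - 2104*(-1))/2 = (1215 + 2104)/2 = (½)*3319 = 3319/2 ≈ 1659.5)
((13593 + ((2969 + 5588) + (15*(-15))*(-7))) + 3391) - j = ((13593 + ((2969 + 5588) + (15*(-15))*(-7))) + 3391) - 1*3319/2 = ((13593 + (8557 - 225*(-7))) + 3391) - 3319/2 = ((13593 + (8557 + 1575)) + 3391) - 3319/2 = ((13593 + 10132) + 3391) - 3319/2 = (23725 + 3391) - 3319/2 = 27116 - 3319/2 = 50913/2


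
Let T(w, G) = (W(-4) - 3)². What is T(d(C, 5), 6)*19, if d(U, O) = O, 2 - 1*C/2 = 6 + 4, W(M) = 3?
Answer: 0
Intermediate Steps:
C = -16 (C = 4 - 2*(6 + 4) = 4 - 2*10 = 4 - 20 = -16)
T(w, G) = 0 (T(w, G) = (3 - 3)² = 0² = 0)
T(d(C, 5), 6)*19 = 0*19 = 0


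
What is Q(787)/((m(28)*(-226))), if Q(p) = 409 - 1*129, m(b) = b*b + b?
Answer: -5/3277 ≈ -0.0015258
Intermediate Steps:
m(b) = b + b² (m(b) = b² + b = b + b²)
Q(p) = 280 (Q(p) = 409 - 129 = 280)
Q(787)/((m(28)*(-226))) = 280/(((28*(1 + 28))*(-226))) = 280/(((28*29)*(-226))) = 280/((812*(-226))) = 280/(-183512) = 280*(-1/183512) = -5/3277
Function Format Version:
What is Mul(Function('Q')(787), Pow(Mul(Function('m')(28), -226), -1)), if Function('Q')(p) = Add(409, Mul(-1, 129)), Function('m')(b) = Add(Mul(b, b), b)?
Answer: Rational(-5, 3277) ≈ -0.0015258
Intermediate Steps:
Function('m')(b) = Add(b, Pow(b, 2)) (Function('m')(b) = Add(Pow(b, 2), b) = Add(b, Pow(b, 2)))
Function('Q')(p) = 280 (Function('Q')(p) = Add(409, -129) = 280)
Mul(Function('Q')(787), Pow(Mul(Function('m')(28), -226), -1)) = Mul(280, Pow(Mul(Mul(28, Add(1, 28)), -226), -1)) = Mul(280, Pow(Mul(Mul(28, 29), -226), -1)) = Mul(280, Pow(Mul(812, -226), -1)) = Mul(280, Pow(-183512, -1)) = Mul(280, Rational(-1, 183512)) = Rational(-5, 3277)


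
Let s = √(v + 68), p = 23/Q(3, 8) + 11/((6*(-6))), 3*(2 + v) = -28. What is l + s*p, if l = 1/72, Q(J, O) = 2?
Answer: 1/72 + 403*√510/108 ≈ 84.283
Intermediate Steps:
v = -34/3 (v = -2 + (⅓)*(-28) = -2 - 28/3 = -34/3 ≈ -11.333)
p = 403/36 (p = 23/2 + 11/((6*(-6))) = 23*(½) + 11/(-36) = 23/2 + 11*(-1/36) = 23/2 - 11/36 = 403/36 ≈ 11.194)
s = √510/3 (s = √(-34/3 + 68) = √(170/3) = √510/3 ≈ 7.5277)
l = 1/72 ≈ 0.013889
l + s*p = 1/72 + (√510/3)*(403/36) = 1/72 + 403*√510/108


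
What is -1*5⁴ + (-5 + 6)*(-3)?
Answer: -628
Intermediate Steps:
-1*5⁴ + (-5 + 6)*(-3) = -1*625 + 1*(-3) = -625 - 3 = -628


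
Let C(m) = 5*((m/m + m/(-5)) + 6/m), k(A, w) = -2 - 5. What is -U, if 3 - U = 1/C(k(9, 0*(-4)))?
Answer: -155/54 ≈ -2.8704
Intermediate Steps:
k(A, w) = -7
C(m) = 5 - m + 30/m (C(m) = 5*((1 + m*(-⅕)) + 6/m) = 5*((1 - m/5) + 6/m) = 5*(1 + 6/m - m/5) = 5 - m + 30/m)
U = 155/54 (U = 3 - 1/(5 - 1*(-7) + 30/(-7)) = 3 - 1/(5 + 7 + 30*(-⅐)) = 3 - 1/(5 + 7 - 30/7) = 3 - 1/54/7 = 3 - 1*7/54 = 3 - 7/54 = 155/54 ≈ 2.8704)
-U = -1*155/54 = -155/54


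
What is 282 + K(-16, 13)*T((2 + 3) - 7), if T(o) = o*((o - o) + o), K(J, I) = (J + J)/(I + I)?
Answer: 3602/13 ≈ 277.08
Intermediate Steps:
K(J, I) = J/I (K(J, I) = (2*J)/((2*I)) = (2*J)*(1/(2*I)) = J/I)
T(o) = o**2 (T(o) = o*(0 + o) = o*o = o**2)
282 + K(-16, 13)*T((2 + 3) - 7) = 282 + (-16/13)*((2 + 3) - 7)**2 = 282 + (-16*1/13)*(5 - 7)**2 = 282 - 16/13*(-2)**2 = 282 - 16/13*4 = 282 - 64/13 = 3602/13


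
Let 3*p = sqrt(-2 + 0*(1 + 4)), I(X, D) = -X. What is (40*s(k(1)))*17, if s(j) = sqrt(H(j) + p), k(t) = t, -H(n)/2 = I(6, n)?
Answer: 680*sqrt(108 + 3*I*sqrt(2))/3 ≈ 2356.0 + 46.259*I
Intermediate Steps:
H(n) = 12 (H(n) = -(-2)*6 = -2*(-6) = 12)
p = I*sqrt(2)/3 (p = sqrt(-2 + 0*(1 + 4))/3 = sqrt(-2 + 0*5)/3 = sqrt(-2 + 0)/3 = sqrt(-2)/3 = (I*sqrt(2))/3 = I*sqrt(2)/3 ≈ 0.4714*I)
s(j) = sqrt(12 + I*sqrt(2)/3)
(40*s(k(1)))*17 = (40*(sqrt(108 + 3*I*sqrt(2))/3))*17 = (40*sqrt(108 + 3*I*sqrt(2))/3)*17 = 680*sqrt(108 + 3*I*sqrt(2))/3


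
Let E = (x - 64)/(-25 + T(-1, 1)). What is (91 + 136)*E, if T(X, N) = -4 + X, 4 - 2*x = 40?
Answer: 9307/15 ≈ 620.47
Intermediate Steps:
x = -18 (x = 2 - ½*40 = 2 - 20 = -18)
E = 41/15 (E = (-18 - 64)/(-25 + (-4 - 1)) = -82/(-25 - 5) = -82/(-30) = -82*(-1/30) = 41/15 ≈ 2.7333)
(91 + 136)*E = (91 + 136)*(41/15) = 227*(41/15) = 9307/15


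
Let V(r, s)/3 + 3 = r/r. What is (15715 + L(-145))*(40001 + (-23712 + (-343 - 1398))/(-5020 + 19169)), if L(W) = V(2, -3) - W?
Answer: 8972550626384/14149 ≈ 6.3415e+8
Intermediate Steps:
V(r, s) = -6 (V(r, s) = -9 + 3*(r/r) = -9 + 3*1 = -9 + 3 = -6)
L(W) = -6 - W
(15715 + L(-145))*(40001 + (-23712 + (-343 - 1398))/(-5020 + 19169)) = (15715 + (-6 - 1*(-145)))*(40001 + (-23712 + (-343 - 1398))/(-5020 + 19169)) = (15715 + (-6 + 145))*(40001 + (-23712 - 1741)/14149) = (15715 + 139)*(40001 - 25453*1/14149) = 15854*(40001 - 25453/14149) = 15854*(565948696/14149) = 8972550626384/14149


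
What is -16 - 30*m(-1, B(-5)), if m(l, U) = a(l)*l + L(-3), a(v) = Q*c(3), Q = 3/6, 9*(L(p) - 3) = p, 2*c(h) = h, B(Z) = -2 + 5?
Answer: -147/2 ≈ -73.500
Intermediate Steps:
B(Z) = 3
c(h) = h/2
L(p) = 3 + p/9
Q = 1/2 (Q = 3*(1/6) = 1/2 ≈ 0.50000)
a(v) = 3/4 (a(v) = ((1/2)*3)/2 = (1/2)*(3/2) = 3/4)
m(l, U) = 8/3 + 3*l/4 (m(l, U) = 3*l/4 + (3 + (1/9)*(-3)) = 3*l/4 + (3 - 1/3) = 3*l/4 + 8/3 = 8/3 + 3*l/4)
-16 - 30*m(-1, B(-5)) = -16 - 30*(8/3 + (3/4)*(-1)) = -16 - 30*(8/3 - 3/4) = -16 - 30*23/12 = -16 - 115/2 = -147/2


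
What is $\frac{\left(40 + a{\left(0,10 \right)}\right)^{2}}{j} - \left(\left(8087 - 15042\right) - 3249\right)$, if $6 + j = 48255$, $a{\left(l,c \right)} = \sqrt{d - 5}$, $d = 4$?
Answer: $\frac{164111465}{16083} + \frac{80 i}{48249} \approx 10204.0 + 0.0016581 i$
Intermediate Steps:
$a{\left(l,c \right)} = i$ ($a{\left(l,c \right)} = \sqrt{4 - 5} = \sqrt{-1} = i$)
$j = 48249$ ($j = -6 + 48255 = 48249$)
$\frac{\left(40 + a{\left(0,10 \right)}\right)^{2}}{j} - \left(\left(8087 - 15042\right) - 3249\right) = \frac{\left(40 + i\right)^{2}}{48249} - \left(\left(8087 - 15042\right) - 3249\right) = \left(40 + i\right)^{2} \cdot \frac{1}{48249} - \left(-6955 - 3249\right) = \frac{\left(40 + i\right)^{2}}{48249} - -10204 = \frac{\left(40 + i\right)^{2}}{48249} + 10204 = 10204 + \frac{\left(40 + i\right)^{2}}{48249}$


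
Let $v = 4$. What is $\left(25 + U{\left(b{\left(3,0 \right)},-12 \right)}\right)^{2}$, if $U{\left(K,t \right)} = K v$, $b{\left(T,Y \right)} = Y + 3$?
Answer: $1369$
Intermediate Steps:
$b{\left(T,Y \right)} = 3 + Y$
$U{\left(K,t \right)} = 4 K$ ($U{\left(K,t \right)} = K 4 = 4 K$)
$\left(25 + U{\left(b{\left(3,0 \right)},-12 \right)}\right)^{2} = \left(25 + 4 \left(3 + 0\right)\right)^{2} = \left(25 + 4 \cdot 3\right)^{2} = \left(25 + 12\right)^{2} = 37^{2} = 1369$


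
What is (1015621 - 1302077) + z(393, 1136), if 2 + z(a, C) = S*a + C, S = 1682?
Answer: 375704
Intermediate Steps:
z(a, C) = -2 + C + 1682*a (z(a, C) = -2 + (1682*a + C) = -2 + (C + 1682*a) = -2 + C + 1682*a)
(1015621 - 1302077) + z(393, 1136) = (1015621 - 1302077) + (-2 + 1136 + 1682*393) = -286456 + (-2 + 1136 + 661026) = -286456 + 662160 = 375704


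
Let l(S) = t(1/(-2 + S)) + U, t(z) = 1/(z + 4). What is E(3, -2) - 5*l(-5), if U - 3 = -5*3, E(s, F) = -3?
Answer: 1504/27 ≈ 55.704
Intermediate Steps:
t(z) = 1/(4 + z)
U = -12 (U = 3 - 5*3 = 3 - 15 = -12)
l(S) = -12 + 1/(4 + 1/(-2 + S)) (l(S) = 1/(4 + 1/(-2 + S)) - 12 = -12 + 1/(4 + 1/(-2 + S)))
E(3, -2) - 5*l(-5) = -3 - 5*(82 - 47*(-5))/(-7 + 4*(-5)) = -3 - 5*(82 + 235)/(-7 - 20) = -3 - 5*317/(-27) = -3 - (-5)*317/27 = -3 - 5*(-317/27) = -3 + 1585/27 = 1504/27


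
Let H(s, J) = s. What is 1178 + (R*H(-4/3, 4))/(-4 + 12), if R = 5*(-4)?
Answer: 3544/3 ≈ 1181.3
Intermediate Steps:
R = -20
1178 + (R*H(-4/3, 4))/(-4 + 12) = 1178 + (-(-80)/3)/(-4 + 12) = 1178 - (-80)/3/8 = 1178 - 20*(-4/3)*(⅛) = 1178 + (80/3)*(⅛) = 1178 + 10/3 = 3544/3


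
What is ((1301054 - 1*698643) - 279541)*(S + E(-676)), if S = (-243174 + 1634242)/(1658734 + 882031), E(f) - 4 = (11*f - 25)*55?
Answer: -67325115051322578/508153 ≈ -1.3249e+11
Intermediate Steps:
E(f) = -1371 + 605*f (E(f) = 4 + (11*f - 25)*55 = 4 + (-25 + 11*f)*55 = 4 + (-1375 + 605*f) = -1371 + 605*f)
S = 1391068/2540765 ≈ 0.54750
((1301054 - 1*698643) - 279541)*(S + E(-676)) = ((1301054 - 1*698643) - 279541)*(1391068/2540765 + (-1371 + 605*(-676))) = ((1301054 - 698643) - 279541)*(1391068/2540765 + (-1371 - 408980)) = (602411 - 279541)*(1391068/2540765 - 410351) = 322870*(-1042604067447/2540765) = -67325115051322578/508153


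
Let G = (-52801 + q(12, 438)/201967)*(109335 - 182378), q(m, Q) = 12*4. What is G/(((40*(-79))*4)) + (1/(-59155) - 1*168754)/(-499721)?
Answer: -4605213154327099802971171/15093033751755414880 ≈ -3.0512e+5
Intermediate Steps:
q(m, Q) = 48
G = 778934899446317/201967 (G = (-52801 + 48/201967)*(109335 - 182378) = (-52801 + 48*(1/201967))*(-73043) = (-52801 + 48/201967)*(-73043) = -10664059519/201967*(-73043) = 778934899446317/201967 ≈ 3.8567e+9)
G/(((40*(-79))*4)) + (1/(-59155) - 1*168754)/(-499721) = 778934899446317/(201967*(((40*(-79))*4))) + (1/(-59155) - 1*168754)/(-499721) = 778934899446317/(201967*((-3160*4))) + (-1/59155 - 168754)*(-1/499721) = (778934899446317/201967)/(-12640) - 9982642871/59155*(-1/499721) = (778934899446317/201967)*(-1/12640) + 9982642871/29560995755 = -778934899446317/2552862880 + 9982642871/29560995755 = -4605213154327099802971171/15093033751755414880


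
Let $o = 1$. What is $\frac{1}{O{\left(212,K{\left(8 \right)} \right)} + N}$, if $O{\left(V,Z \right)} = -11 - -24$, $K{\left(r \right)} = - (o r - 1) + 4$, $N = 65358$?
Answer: $\frac{1}{65371} \approx 1.5297 \cdot 10^{-5}$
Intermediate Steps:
$K{\left(r \right)} = 5 - r$ ($K{\left(r \right)} = - (1 r - 1) + 4 = - (r - 1) + 4 = - (-1 + r) + 4 = \left(1 - r\right) + 4 = 5 - r$)
$O{\left(V,Z \right)} = 13$ ($O{\left(V,Z \right)} = -11 + 24 = 13$)
$\frac{1}{O{\left(212,K{\left(8 \right)} \right)} + N} = \frac{1}{13 + 65358} = \frac{1}{65371}$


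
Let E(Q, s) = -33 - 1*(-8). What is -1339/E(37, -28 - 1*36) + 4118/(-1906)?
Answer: 1224592/23825 ≈ 51.399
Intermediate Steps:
E(Q, s) = -25 (E(Q, s) = -33 + 8 = -25)
-1339/E(37, -28 - 1*36) + 4118/(-1906) = -1339/(-25) + 4118/(-1906) = -1339*(-1/25) + 4118*(-1/1906) = 1339/25 - 2059/953 = 1224592/23825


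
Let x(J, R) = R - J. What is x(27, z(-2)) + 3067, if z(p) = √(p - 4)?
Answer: 3040 + I*√6 ≈ 3040.0 + 2.4495*I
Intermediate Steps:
z(p) = √(-4 + p)
x(27, z(-2)) + 3067 = (√(-4 - 2) - 1*27) + 3067 = (√(-6) - 27) + 3067 = (I*√6 - 27) + 3067 = (-27 + I*√6) + 3067 = 3040 + I*√6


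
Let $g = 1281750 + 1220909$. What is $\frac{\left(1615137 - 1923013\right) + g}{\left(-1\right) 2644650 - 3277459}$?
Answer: $- \frac{2194783}{5922109} \approx -0.37061$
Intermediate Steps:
$g = 2502659$
$\frac{\left(1615137 - 1923013\right) + g}{\left(-1\right) 2644650 - 3277459} = \frac{\left(1615137 - 1923013\right) + 2502659}{\left(-1\right) 2644650 - 3277459} = \frac{\left(1615137 - 1923013\right) + 2502659}{-2644650 - 3277459} = \frac{-307876 + 2502659}{-5922109} = 2194783 \left(- \frac{1}{5922109}\right) = - \frac{2194783}{5922109}$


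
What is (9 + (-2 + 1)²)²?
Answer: 100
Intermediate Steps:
(9 + (-2 + 1)²)² = (9 + (-1)²)² = (9 + 1)² = 10² = 100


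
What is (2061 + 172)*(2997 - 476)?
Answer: 5629393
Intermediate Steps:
(2061 + 172)*(2997 - 476) = 2233*2521 = 5629393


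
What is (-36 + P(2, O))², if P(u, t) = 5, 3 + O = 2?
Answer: 961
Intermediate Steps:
O = -1 (O = -3 + 2 = -1)
(-36 + P(2, O))² = (-36 + 5)² = (-31)² = 961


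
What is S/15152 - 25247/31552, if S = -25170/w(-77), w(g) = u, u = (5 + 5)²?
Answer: -122026307/149398720 ≈ -0.81678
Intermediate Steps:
u = 100 (u = 10² = 100)
w(g) = 100
S = -2517/10 (S = -25170/100 = -25170*1/100 = -2517/10 ≈ -251.70)
S/15152 - 25247/31552 = -2517/10/15152 - 25247/31552 = -2517/10*1/15152 - 25247*1/31552 = -2517/151520 - 25247/31552 = -122026307/149398720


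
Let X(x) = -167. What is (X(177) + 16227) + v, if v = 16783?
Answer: 32843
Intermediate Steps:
(X(177) + 16227) + v = (-167 + 16227) + 16783 = 16060 + 16783 = 32843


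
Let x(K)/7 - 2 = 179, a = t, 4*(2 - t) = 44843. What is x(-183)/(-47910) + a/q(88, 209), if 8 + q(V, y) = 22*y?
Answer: -24125633/9773640 ≈ -2.4684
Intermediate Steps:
t = -44835/4 (t = 2 - ¼*44843 = 2 - 44843/4 = -44835/4 ≈ -11209.)
a = -44835/4 ≈ -11209.
q(V, y) = -8 + 22*y
x(K) = 1267 (x(K) = 14 + 7*179 = 14 + 1253 = 1267)
x(-183)/(-47910) + a/q(88, 209) = 1267/(-47910) - 44835/(4*(-8 + 22*209)) = 1267*(-1/47910) - 44835/(4*(-8 + 4598)) = -1267/47910 - 44835/4/4590 = -1267/47910 - 44835/4*1/4590 = -1267/47910 - 2989/1224 = -24125633/9773640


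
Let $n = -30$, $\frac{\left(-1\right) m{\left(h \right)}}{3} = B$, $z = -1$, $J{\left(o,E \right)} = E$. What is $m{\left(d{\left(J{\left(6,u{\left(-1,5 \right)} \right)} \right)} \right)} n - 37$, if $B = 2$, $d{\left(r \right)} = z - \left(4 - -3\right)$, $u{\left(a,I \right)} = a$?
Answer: $143$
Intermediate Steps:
$d{\left(r \right)} = -8$ ($d{\left(r \right)} = -1 - \left(4 - -3\right) = -1 - \left(4 + 3\right) = -1 - 7 = -8$)
$m{\left(h \right)} = -6$ ($m{\left(h \right)} = \left(-3\right) 2 = -6$)
$m{\left(d{\left(J{\left(6,u{\left(-1,5 \right)} \right)} \right)} \right)} n - 37 = \left(-6\right) \left(-30\right) - 37 = 180 - 37 = 143$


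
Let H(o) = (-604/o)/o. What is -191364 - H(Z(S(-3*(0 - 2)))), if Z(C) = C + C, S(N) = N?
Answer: -6888953/36 ≈ -1.9136e+5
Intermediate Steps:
Z(C) = 2*C
H(o) = -604/o²
-191364 - H(Z(S(-3*(0 - 2)))) = -191364 - (-604)/(2*(-3*(0 - 2)))² = -191364 - (-604)/(2*(-3*(-2)))² = -191364 - (-604)/(2*6)² = -191364 - (-604)/12² = -191364 - (-604)/144 = -191364 - 1*(-151/36) = -191364 + 151/36 = -6888953/36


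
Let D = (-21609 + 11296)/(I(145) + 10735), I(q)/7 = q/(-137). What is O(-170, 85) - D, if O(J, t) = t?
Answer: 126335681/1469680 ≈ 85.961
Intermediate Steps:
I(q) = -7*q/137 (I(q) = 7*(q/(-137)) = 7*(q*(-1/137)) = 7*(-q/137) = -7*q/137)
D = -1412881/1469680 (D = (-21609 + 11296)/(-7/137*145 + 10735) = -10313/(-1015/137 + 10735) = -10313/1469680/137 = -10313*137/1469680 = -1412881/1469680 ≈ -0.96135)
O(-170, 85) - D = 85 - 1*(-1412881/1469680) = 85 + 1412881/1469680 = 126335681/1469680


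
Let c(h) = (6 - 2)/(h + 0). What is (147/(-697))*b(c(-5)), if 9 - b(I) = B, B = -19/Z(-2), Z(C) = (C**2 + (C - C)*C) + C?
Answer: -5439/1394 ≈ -3.9017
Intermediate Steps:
c(h) = 4/h
Z(C) = C + C**2 (Z(C) = (C**2 + 0*C) + C = (C**2 + 0) + C = C**2 + C = C + C**2)
B = -19/2 (B = -19*(-1/(2*(1 - 2))) = -19/((-2*(-1))) = -19/2 ≈ -9.5000)
b(I) = 37/2 (b(I) = 9 - 1*(-19/2) = 9 + 19/2 = 37/2)
(147/(-697))*b(c(-5)) = (147/(-697))*(37/2) = (147*(-1/697))*(37/2) = -147/697*37/2 = -5439/1394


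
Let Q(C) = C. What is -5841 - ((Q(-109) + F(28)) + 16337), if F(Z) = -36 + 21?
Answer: -22054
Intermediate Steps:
F(Z) = -15
-5841 - ((Q(-109) + F(28)) + 16337) = -5841 - ((-109 - 15) + 16337) = -5841 - (-124 + 16337) = -5841 - 1*16213 = -5841 - 16213 = -22054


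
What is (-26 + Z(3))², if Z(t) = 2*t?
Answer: 400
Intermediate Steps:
(-26 + Z(3))² = (-26 + 2*3)² = (-26 + 6)² = (-20)² = 400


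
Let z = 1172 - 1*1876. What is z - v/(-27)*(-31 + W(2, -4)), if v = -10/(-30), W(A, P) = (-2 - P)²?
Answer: -2113/3 ≈ -704.33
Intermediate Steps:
z = -704 (z = 1172 - 1876 = -704)
v = ⅓ (v = -10*(-1/30) = ⅓ ≈ 0.33333)
z - v/(-27)*(-31 + W(2, -4)) = -704 - (⅓)/(-27)*(-31 + (2 - 4)²) = -704 - (⅓)*(-1/27)*(-31 + (-2)²) = -704 - (-1)*(-31 + 4)/81 = -704 - (-1)*(-27)/81 = -704 - 1*⅓ = -704 - ⅓ = -2113/3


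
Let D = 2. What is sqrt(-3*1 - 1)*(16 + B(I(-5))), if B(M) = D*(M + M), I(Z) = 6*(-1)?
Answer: -16*I ≈ -16.0*I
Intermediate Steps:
I(Z) = -6
B(M) = 4*M (B(M) = 2*(M + M) = 2*(2*M) = 4*M)
sqrt(-3*1 - 1)*(16 + B(I(-5))) = sqrt(-3*1 - 1)*(16 + 4*(-6)) = sqrt(-3 - 1)*(16 - 24) = sqrt(-4)*(-8) = (2*I)*(-8) = -16*I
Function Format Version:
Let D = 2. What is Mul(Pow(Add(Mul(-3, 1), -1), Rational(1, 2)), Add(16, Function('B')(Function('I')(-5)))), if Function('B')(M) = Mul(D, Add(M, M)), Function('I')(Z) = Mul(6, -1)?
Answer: Mul(-16, I) ≈ Mul(-16.000, I)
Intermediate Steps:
Function('I')(Z) = -6
Function('B')(M) = Mul(4, M) (Function('B')(M) = Mul(2, Add(M, M)) = Mul(2, Mul(2, M)) = Mul(4, M))
Mul(Pow(Add(Mul(-3, 1), -1), Rational(1, 2)), Add(16, Function('B')(Function('I')(-5)))) = Mul(Pow(Add(Mul(-3, 1), -1), Rational(1, 2)), Add(16, Mul(4, -6))) = Mul(Pow(Add(-3, -1), Rational(1, 2)), Add(16, -24)) = Mul(Pow(-4, Rational(1, 2)), -8) = Mul(Mul(2, I), -8) = Mul(-16, I)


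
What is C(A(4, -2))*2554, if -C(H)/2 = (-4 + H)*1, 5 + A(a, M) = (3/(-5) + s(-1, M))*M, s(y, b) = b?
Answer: 97052/5 ≈ 19410.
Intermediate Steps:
A(a, M) = -5 + M*(-3/5 + M) (A(a, M) = -5 + (3/(-5) + M)*M = -5 + (3*(-1/5) + M)*M = -5 + (-3/5 + M)*M = -5 + M*(-3/5 + M))
C(H) = 8 - 2*H (C(H) = -2*(-4 + H) = 8 - 2*H)
C(A(4, -2))*2554 = (8 - 2*(-5 + (-2)**2 - 3/5*(-2)))*2554 = (8 - 2*(-5 + 4 + 6/5))*2554 = (8 - 2*1/5)*2554 = (8 - 2/5)*2554 = (38/5)*2554 = 97052/5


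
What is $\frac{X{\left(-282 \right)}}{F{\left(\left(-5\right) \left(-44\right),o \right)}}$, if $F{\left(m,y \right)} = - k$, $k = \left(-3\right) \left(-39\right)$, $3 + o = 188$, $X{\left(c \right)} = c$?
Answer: $\frac{94}{39} \approx 2.4103$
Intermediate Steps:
$o = 185$ ($o = -3 + 188 = 185$)
$k = 117$
$F{\left(m,y \right)} = -117$ ($F{\left(m,y \right)} = \left(-1\right) 117 = -117$)
$\frac{X{\left(-282 \right)}}{F{\left(\left(-5\right) \left(-44\right),o \right)}} = - \frac{282}{-117} = \left(-282\right) \left(- \frac{1}{117}\right) = \frac{94}{39}$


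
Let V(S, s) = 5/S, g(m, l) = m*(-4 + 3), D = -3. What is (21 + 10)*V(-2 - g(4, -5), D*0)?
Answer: 155/2 ≈ 77.500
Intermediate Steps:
g(m, l) = -m (g(m, l) = m*(-1) = -m)
(21 + 10)*V(-2 - g(4, -5), D*0) = (21 + 10)*(5/(-2 - (-1)*4)) = 31*(5/(-2 - 1*(-4))) = 31*(5/(-2 + 4)) = 31*(5/2) = 155/2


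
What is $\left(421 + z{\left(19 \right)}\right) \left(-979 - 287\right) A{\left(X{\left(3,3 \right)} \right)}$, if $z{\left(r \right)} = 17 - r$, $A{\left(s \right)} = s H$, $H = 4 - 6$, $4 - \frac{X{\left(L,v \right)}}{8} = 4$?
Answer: $0$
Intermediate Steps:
$X{\left(L,v \right)} = 0$ ($X{\left(L,v \right)} = 32 - 32 = 0$)
$H = -2$ ($H = 4 - 6 = -2$)
$A{\left(s \right)} = - 2 s$ ($A{\left(s \right)} = s \left(-2\right) = - 2 s$)
$\left(421 + z{\left(19 \right)}\right) \left(-979 - 287\right) A{\left(X{\left(3,3 \right)} \right)} = \left(421 + \left(17 - 19\right)\right) \left(-979 - 287\right) \left(\left(-2\right) 0\right) = \left(421 + \left(17 - 19\right)\right) \left(-1266\right) 0 = \left(421 - 2\right) \left(-1266\right) 0 = 419 \left(-1266\right) 0 = \left(-530454\right) 0 = 0$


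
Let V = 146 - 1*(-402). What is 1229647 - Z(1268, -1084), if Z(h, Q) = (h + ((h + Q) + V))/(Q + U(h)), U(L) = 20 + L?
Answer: 62711497/51 ≈ 1.2296e+6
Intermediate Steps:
V = 548 (V = 146 + 402 = 548)
Z(h, Q) = (548 + Q + 2*h)/(20 + Q + h) (Z(h, Q) = (h + ((h + Q) + 548))/(Q + (20 + h)) = (h + ((Q + h) + 548))/(20 + Q + h) = (h + (548 + Q + h))/(20 + Q + h) = (548 + Q + 2*h)/(20 + Q + h))
1229647 - Z(1268, -1084) = 1229647 - (548 - 1084 + 2*1268)/(20 - 1084 + 1268) = 1229647 - (548 - 1084 + 2536)/204 = 1229647 - 2000/204 = 1229647 - 1*500/51 = 1229647 - 500/51 = 62711497/51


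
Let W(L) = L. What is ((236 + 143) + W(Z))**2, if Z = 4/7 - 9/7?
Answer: 7011904/49 ≈ 1.4310e+5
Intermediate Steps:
Z = -5/7 (Z = 4*(1/7) - 9*1/7 = 4/7 - 9/7 = -5/7 ≈ -0.71429)
((236 + 143) + W(Z))**2 = ((236 + 143) - 5/7)**2 = (379 - 5/7)**2 = (2648/7)**2 = 7011904/49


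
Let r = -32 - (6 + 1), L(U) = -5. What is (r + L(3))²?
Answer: 1936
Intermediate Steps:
r = -39 (r = -32 - 1*7 = -32 - 7 = -39)
(r + L(3))² = (-39 - 5)² = (-44)² = 1936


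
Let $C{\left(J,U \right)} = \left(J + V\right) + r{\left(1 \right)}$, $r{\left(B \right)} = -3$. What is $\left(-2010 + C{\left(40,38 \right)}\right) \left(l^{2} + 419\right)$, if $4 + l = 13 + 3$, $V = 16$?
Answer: $-1101791$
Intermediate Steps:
$l = 12$ ($l = -4 + \left(13 + 3\right) = -4 + 16 = 12$)
$C{\left(J,U \right)} = 13 + J$ ($C{\left(J,U \right)} = \left(J + 16\right) - 3 = \left(16 + J\right) - 3 = 13 + J$)
$\left(-2010 + C{\left(40,38 \right)}\right) \left(l^{2} + 419\right) = \left(-2010 + \left(13 + 40\right)\right) \left(12^{2} + 419\right) = \left(-2010 + 53\right) \left(144 + 419\right) = \left(-1957\right) 563 = -1101791$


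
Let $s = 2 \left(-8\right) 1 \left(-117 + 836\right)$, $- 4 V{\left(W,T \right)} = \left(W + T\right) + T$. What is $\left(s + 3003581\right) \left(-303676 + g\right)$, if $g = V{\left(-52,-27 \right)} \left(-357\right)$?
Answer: $- \frac{1873857039021}{2} \approx -9.3693 \cdot 10^{11}$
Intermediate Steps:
$V{\left(W,T \right)} = - \frac{T}{2} - \frac{W}{4}$ ($V{\left(W,T \right)} = - \frac{\left(W + T\right) + T}{4} = - \frac{\left(T + W\right) + T}{4} = - \frac{W + 2 T}{4} = - \frac{T}{2} - \frac{W}{4}$)
$s = -11504$ ($s = \left(-16\right) 1 \cdot 719 = \left(-16\right) 719 = -11504$)
$g = - \frac{18921}{2}$ ($g = \left(\left(- \frac{1}{2}\right) \left(-27\right) - -13\right) \left(-357\right) = \left(\frac{27}{2} + 13\right) \left(-357\right) = \frac{53}{2} \left(-357\right) = - \frac{18921}{2} \approx -9460.5$)
$\left(s + 3003581\right) \left(-303676 + g\right) = \left(-11504 + 3003581\right) \left(-303676 - \frac{18921}{2}\right) = 2992077 \left(- \frac{626273}{2}\right) = - \frac{1873857039021}{2}$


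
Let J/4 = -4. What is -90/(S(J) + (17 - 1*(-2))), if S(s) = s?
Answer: -30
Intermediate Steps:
J = -16 (J = 4*(-4) = -16)
-90/(S(J) + (17 - 1*(-2))) = -90/(-16 + (17 - 1*(-2))) = -90/(-16 + (17 + 2)) = -90/(-16 + 19) = -90/3 = (1/3)*(-90) = -30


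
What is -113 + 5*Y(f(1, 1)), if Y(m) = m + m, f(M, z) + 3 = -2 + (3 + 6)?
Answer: -73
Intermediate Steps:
f(M, z) = 4 (f(M, z) = -3 + (-2 + (3 + 6)) = -3 + (-2 + 9) = -3 + 7 = 4)
Y(m) = 2*m
-113 + 5*Y(f(1, 1)) = -113 + 5*(2*4) = -113 + 5*8 = -113 + 40 = -73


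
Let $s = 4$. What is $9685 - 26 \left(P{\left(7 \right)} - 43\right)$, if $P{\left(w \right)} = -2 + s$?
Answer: $10751$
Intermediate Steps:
$P{\left(w \right)} = 2$ ($P{\left(w \right)} = -2 + 4 = 2$)
$9685 - 26 \left(P{\left(7 \right)} - 43\right) = 9685 - 26 \left(2 - 43\right) = 9685 - 26 \left(-41\right) = 9685 - -1066 = 9685 + 1066 = 10751$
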